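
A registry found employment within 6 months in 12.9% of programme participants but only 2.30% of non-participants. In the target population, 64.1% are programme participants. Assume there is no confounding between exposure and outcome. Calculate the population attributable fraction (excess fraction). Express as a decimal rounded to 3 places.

p₁ = 0.129, p₀ = 0.023.
Overall risk P(Y=1) = π·p₁ + (1−π)·p₀ = 0.641×0.129 + 0.359×0.023 = 0.090946.
Under exogeneity, PAF = [P(Y=1) − p₀] / P(Y=1).
PAF = (0.090946 − 0.023) / 0.090946 ≈ 0.7471

PAF ≈ 0.747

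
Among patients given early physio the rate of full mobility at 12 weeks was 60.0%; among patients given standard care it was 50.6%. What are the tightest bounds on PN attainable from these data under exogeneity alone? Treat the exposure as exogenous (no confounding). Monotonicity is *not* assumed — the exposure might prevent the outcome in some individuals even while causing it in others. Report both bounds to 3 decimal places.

p₁ = 0.6, p₀ = 0.506.
Under exogeneity alone the bounds on PN are max{0,(p₁−p₀)/p₁} ≤ PN ≤ min{1,(1−p₀)/p₁}.
  lower = (p₁ − p₀)/p₁ = 0.094 / 0.6 ≈ 0.1567
  upper = min{1, (1 − p₀)/p₁} = 0.494 / 0.6 ≈ 0.8233

0.157 ≤ PN ≤ 0.823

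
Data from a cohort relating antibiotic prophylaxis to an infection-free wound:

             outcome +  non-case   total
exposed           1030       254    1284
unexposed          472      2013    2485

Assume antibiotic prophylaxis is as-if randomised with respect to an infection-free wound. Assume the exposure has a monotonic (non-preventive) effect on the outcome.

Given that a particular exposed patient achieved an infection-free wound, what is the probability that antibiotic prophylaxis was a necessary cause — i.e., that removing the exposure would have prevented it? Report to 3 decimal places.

p₁ = P(outcome | exposed) = 1030/1284 = 0.80218
p₀ = P(outcome | unexposed) = 472/2485 = 0.18994
Under exogeneity and monotonicity, PN = (p₁ − p₀)/p₁.
PN = (0.80218 − 0.18994) / 0.80218 ≈ 0.7632

PN ≈ 0.763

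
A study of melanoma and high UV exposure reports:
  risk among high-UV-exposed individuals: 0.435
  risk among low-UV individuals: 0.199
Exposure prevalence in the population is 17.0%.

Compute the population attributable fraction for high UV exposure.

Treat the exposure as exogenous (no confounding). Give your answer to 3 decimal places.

Let p₁ = 0.435, p₀ = 0.199.
Overall risk P(Y=1) = π·p₁ + (1−π)·p₀ = 0.17×0.435 + 0.83×0.199 = 0.23912.
Under exogeneity, PAF = [P(Y=1) − p₀] / P(Y=1).
PAF = (0.23912 − 0.199) / 0.23912 ≈ 0.1678

PAF ≈ 0.168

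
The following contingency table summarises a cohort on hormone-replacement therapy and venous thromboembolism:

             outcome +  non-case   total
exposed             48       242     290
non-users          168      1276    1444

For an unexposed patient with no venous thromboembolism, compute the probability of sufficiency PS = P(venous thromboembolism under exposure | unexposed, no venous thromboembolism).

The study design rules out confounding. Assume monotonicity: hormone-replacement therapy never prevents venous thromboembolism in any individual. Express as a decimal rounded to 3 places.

p₁ = P(outcome | exposed) = 48/290 = 0.16552
p₀ = P(outcome | unexposed) = 168/1444 = 0.11634
Under exogeneity and monotonicity, PS = (p₁ − p₀) / (1 − p₀).
PS = (0.16552 − 0.11634) / (1 − 0.11634) = 0.049174 / 0.88366 ≈ 0.0556

PS ≈ 0.056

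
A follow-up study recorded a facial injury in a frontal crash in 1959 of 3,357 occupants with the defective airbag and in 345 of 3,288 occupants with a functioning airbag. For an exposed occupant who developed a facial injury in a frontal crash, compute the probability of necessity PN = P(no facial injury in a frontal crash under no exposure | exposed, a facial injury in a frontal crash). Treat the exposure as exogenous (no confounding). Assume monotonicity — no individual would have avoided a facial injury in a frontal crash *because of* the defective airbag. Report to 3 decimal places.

p₁ = P(outcome | exposed) = 1959/3357 = 0.58356
p₀ = P(outcome | unexposed) = 345/3288 = 0.10493
Under exogeneity and monotonicity, PN = (p₁ − p₀) / p₁.
PN = (0.58356 − 0.10493) / 0.58356 = 0.47863 / 0.58356 ≈ 0.8202

PN ≈ 0.820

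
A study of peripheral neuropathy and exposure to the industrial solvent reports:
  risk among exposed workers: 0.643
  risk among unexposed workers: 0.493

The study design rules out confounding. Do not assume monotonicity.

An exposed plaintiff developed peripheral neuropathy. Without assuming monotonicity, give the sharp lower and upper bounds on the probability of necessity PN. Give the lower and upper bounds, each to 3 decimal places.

Let p₁ = 0.643, p₀ = 0.493.
Under exogeneity alone the bounds on PN are max{0,(p₁−p₀)/p₁} ≤ PN ≤ min{1,(1−p₀)/p₁}.
  lower = (p₁ − p₀)/p₁ = 0.15 / 0.643 ≈ 0.2333
  upper = min{1, (1 − p₀)/p₁} = 0.507 / 0.643 ≈ 0.7885

0.233 ≤ PN ≤ 0.788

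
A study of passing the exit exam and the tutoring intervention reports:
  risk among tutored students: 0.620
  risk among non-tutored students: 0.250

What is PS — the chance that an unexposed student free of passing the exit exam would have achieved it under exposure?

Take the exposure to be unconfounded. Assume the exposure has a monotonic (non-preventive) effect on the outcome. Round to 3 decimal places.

Let p₁ = 0.62, p₀ = 0.25.
Under exogeneity and monotonicity, PS = (p₁ − p₀) / (1 − p₀).
PS = (0.62 − 0.25) / (1 − 0.25) = 0.37 / 0.75 ≈ 0.4933

PS ≈ 0.493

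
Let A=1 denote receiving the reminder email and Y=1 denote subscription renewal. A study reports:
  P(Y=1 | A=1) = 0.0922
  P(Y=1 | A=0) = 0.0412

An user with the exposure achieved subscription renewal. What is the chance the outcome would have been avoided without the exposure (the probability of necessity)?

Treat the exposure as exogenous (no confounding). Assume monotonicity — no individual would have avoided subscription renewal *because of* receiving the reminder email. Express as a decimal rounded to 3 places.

PN ≈ 0.553

Let p₁ = 0.0922, p₀ = 0.0412.
Under exogeneity and monotonicity, PN = (p₁ − p₀) / p₁.
PN = (0.0922 − 0.0412) / 0.0922 = 0.051 / 0.0922 ≈ 0.5531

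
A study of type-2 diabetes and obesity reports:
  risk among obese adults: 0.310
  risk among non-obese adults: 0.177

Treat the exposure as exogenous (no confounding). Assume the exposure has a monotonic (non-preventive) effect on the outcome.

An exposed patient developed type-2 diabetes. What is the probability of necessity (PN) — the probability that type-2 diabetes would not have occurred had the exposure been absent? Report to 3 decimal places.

PN ≈ 0.429

Let p₁ = 0.31, p₀ = 0.177.
Under exogeneity and monotonicity, PN = (p₁ − p₀) / p₁.
PN = (0.31 − 0.177) / 0.31 = 0.133 / 0.31 ≈ 0.4290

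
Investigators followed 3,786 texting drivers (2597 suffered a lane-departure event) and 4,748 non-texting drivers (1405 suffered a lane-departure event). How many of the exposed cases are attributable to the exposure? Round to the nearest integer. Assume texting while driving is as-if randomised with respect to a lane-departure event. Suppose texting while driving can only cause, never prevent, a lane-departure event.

p₁ = P(outcome | exposed) = 2597/3786 = 0.68595
p₀ = P(outcome | unexposed) = 1405/4748 = 0.29591
PN = (p₁ − p₀)/p₁ = (0.68595 − 0.29591) / 0.68595 ≈ 0.56861.
Attributable cases ≈ PN × (exposed cases) = 0.56861 × 2597 ≈ 1476.67.

about 1477 cases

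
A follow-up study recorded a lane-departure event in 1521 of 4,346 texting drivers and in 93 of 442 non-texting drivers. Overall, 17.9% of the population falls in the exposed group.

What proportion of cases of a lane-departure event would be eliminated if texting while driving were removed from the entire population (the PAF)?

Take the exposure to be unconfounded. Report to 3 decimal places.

PAF ≈ 0.106

p₁ = P(outcome | exposed) = 1521/4346 = 0.34998
p₀ = P(outcome | unexposed) = 93/442 = 0.21041
Overall risk P(Y=1) = π·p₁ + (1−π)·p₀ = 0.179×0.34998 + 0.821×0.21041 = 0.23539.
Under exogeneity, PAF = [P(Y=1) − p₀] / P(Y=1).
PAF = (0.23539 − 0.21041) / 0.23539 ≈ 0.1061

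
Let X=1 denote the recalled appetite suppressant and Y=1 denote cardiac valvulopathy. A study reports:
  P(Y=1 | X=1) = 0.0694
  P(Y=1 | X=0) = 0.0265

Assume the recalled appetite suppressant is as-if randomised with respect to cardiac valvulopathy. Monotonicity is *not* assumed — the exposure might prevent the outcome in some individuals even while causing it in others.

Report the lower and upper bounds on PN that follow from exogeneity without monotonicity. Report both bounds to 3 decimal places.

Let p₁ = 0.0694, p₀ = 0.0265.
Under exogeneity alone the bounds on PN are max{0,(p₁−p₀)/p₁} ≤ PN ≤ min{1,(1−p₀)/p₁}.
  lower = (p₁ − p₀)/p₁ = 0.0429 / 0.0694 ≈ 0.6182
  upper = min{1, (1 − p₀)/p₁} = 0.9735 / 0.0694 ≈ 14.0274 → capped at 1

0.618 ≤ PN ≤ 1.000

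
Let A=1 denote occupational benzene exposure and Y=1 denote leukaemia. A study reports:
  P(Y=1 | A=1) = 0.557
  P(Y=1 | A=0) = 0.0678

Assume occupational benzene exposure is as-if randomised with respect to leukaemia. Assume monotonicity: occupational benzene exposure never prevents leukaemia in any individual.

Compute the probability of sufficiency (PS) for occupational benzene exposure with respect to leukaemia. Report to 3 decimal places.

PS ≈ 0.525

Let p₁ = 0.557, p₀ = 0.0678.
Under exogeneity and monotonicity, PS = (p₁ − p₀) / (1 − p₀).
PS = (0.557 − 0.0678) / (1 − 0.0678) = 0.4892 / 0.9322 ≈ 0.5248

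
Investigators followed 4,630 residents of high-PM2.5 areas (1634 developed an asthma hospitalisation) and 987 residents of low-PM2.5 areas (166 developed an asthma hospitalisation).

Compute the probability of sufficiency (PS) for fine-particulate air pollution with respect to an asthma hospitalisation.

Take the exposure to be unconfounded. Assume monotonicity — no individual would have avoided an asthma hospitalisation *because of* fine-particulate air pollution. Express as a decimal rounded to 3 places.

PS ≈ 0.222

p₁ = P(outcome | exposed) = 1634/4630 = 0.35292
p₀ = P(outcome | unexposed) = 166/987 = 0.16819
Under exogeneity and monotonicity, PS = (p₁ − p₀) / (1 − p₀).
PS = (0.35292 − 0.16819) / (1 − 0.16819) = 0.18473 / 0.83181 ≈ 0.2221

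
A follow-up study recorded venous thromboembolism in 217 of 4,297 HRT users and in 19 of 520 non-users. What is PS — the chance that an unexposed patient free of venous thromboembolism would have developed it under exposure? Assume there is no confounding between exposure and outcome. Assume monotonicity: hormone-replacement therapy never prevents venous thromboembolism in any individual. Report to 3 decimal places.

PS ≈ 0.014

p₁ = P(outcome | exposed) = 217/4297 = 0.0505
p₀ = P(outcome | unexposed) = 19/520 = 0.036538
Under exogeneity and monotonicity, PS = (p₁ − p₀) / (1 − p₀).
PS = (0.0505 − 0.036538) / (1 − 0.036538) = 0.013962 / 0.96346 ≈ 0.0145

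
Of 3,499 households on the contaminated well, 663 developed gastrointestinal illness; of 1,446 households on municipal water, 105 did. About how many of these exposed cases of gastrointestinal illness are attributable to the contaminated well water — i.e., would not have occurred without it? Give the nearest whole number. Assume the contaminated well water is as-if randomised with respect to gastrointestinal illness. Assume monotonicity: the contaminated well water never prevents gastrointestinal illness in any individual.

p₁ = P(outcome | exposed) = 663/3499 = 0.18948
p₀ = P(outcome | unexposed) = 105/1446 = 0.072614
PN = (p₁ − p₀)/p₁ = (0.18948 − 0.072614) / 0.18948 ≈ 0.61678.
Attributable cases ≈ PN × (exposed cases) = 0.61678 × 663 ≈ 408.92.

about 409 cases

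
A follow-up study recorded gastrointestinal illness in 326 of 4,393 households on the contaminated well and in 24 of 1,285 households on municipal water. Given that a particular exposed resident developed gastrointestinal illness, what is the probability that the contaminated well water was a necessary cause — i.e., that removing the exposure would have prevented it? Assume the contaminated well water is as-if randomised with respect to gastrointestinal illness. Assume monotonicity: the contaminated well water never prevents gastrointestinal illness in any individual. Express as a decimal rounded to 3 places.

PN ≈ 0.748

p₁ = P(outcome | exposed) = 326/4393 = 0.074209
p₀ = P(outcome | unexposed) = 24/1285 = 0.018677
Under exogeneity and monotonicity, PN = (p₁ − p₀) / p₁.
PN = (0.074209 − 0.018677) / 0.074209 = 0.055532 / 0.074209 ≈ 0.7483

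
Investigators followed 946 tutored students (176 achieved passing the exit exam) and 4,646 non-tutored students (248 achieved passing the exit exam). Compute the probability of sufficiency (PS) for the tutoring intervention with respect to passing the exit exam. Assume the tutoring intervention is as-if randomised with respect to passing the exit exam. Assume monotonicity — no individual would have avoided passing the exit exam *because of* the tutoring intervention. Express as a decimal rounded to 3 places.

PS ≈ 0.140

p₁ = P(outcome | exposed) = 176/946 = 0.18605
p₀ = P(outcome | unexposed) = 248/4646 = 0.053379
Under exogeneity and monotonicity, PS = (p₁ − p₀) / (1 − p₀).
PS = (0.18605 − 0.053379) / (1 − 0.053379) = 0.13267 / 0.94662 ≈ 0.1401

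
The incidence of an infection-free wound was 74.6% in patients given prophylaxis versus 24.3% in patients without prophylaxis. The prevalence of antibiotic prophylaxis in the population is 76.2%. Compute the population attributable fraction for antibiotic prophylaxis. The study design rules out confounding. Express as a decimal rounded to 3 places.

PAF ≈ 0.612

p₁ = 0.746, p₀ = 0.243.
Overall risk P(Y=1) = π·p₁ + (1−π)·p₀ = 0.762×0.746 + 0.238×0.243 = 0.62629.
Under exogeneity, PAF = [P(Y=1) − p₀] / P(Y=1).
PAF = (0.62629 − 0.243) / 0.62629 ≈ 0.6120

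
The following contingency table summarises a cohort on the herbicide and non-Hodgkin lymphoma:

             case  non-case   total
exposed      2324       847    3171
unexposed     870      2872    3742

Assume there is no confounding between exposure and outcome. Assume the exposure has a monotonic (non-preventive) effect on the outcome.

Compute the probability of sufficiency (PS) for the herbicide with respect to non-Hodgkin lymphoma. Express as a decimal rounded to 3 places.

p₁ = P(outcome | exposed) = 2324/3171 = 0.73289
p₀ = P(outcome | unexposed) = 870/3742 = 0.2325
Under exogeneity and monotonicity, PS = (p₁ − p₀)/(1 − p₀).
PS = (0.73289 − 0.2325) / 0.7675 ≈ 0.6520

PS ≈ 0.652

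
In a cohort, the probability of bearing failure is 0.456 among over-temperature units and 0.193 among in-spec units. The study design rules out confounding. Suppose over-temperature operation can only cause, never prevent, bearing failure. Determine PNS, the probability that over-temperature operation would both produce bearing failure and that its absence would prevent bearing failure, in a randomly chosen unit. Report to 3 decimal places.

PNS ≈ 0.263

Let p₁ = 0.456, p₀ = 0.193.
Under exogeneity and monotonicity, PNS = p₁ − p₀.
PNS = 0.456 − 0.193 = 0.263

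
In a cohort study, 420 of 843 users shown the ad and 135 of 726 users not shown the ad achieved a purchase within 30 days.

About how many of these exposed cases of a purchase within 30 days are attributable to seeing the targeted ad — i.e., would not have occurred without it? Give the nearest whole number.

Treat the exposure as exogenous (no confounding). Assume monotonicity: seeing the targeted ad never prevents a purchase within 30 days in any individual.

p₁ = P(outcome | exposed) = 420/843 = 0.49822
p₀ = P(outcome | unexposed) = 135/726 = 0.18595
PN = (p₁ − p₀)/p₁ = (0.49822 − 0.18595) / 0.49822 ≈ 0.62677.
Attributable cases ≈ PN × (exposed cases) = 0.62677 × 420 ≈ 263.24.

about 263 cases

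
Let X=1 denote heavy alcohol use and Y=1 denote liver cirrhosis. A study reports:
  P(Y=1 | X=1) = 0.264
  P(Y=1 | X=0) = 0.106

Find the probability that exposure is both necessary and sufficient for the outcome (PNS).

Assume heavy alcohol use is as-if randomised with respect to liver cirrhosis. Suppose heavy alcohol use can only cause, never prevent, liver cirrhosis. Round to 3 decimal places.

Let p₁ = 0.264, p₀ = 0.106.
Under exogeneity and monotonicity, PNS = p₁ − p₀.
PNS = 0.264 − 0.106 = 0.158

PNS ≈ 0.158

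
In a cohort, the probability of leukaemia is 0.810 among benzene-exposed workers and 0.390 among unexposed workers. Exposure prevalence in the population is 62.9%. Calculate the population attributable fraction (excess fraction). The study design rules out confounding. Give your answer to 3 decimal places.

Let p₁ = 0.81, p₀ = 0.39.
Overall risk P(Y=1) = π·p₁ + (1−π)·p₀ = 0.629×0.81 + 0.371×0.39 = 0.65418.
Under exogeneity, PAF = [P(Y=1) − p₀] / P(Y=1).
PAF = (0.65418 − 0.39) / 0.65418 ≈ 0.4038

PAF ≈ 0.404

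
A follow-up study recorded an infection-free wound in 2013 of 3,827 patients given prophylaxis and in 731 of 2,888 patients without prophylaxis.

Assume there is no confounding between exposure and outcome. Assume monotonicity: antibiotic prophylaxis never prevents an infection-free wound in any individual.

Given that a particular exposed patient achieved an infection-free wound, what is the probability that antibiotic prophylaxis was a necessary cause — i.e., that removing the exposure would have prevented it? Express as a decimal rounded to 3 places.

p₁ = P(outcome | exposed) = 2013/3827 = 0.526
p₀ = P(outcome | unexposed) = 731/2888 = 0.25312
Under exogeneity and monotonicity, PN = (p₁ − p₀) / p₁.
PN = (0.526 − 0.25312) / 0.526 = 0.27288 / 0.526 ≈ 0.5188

PN ≈ 0.519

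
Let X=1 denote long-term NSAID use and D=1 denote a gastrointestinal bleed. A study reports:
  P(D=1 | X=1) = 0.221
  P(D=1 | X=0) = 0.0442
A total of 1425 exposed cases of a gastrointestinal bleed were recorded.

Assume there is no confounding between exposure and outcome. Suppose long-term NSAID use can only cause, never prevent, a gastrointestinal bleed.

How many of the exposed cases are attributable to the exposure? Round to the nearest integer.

Let p₁ = 0.221, p₀ = 0.0442.
PN = (p₁ − p₀)/p₁ = (0.221 − 0.0442) / 0.221 ≈ 0.80000.
Attributable cases ≈ PN × (exposed cases) = 0.80000 × 1425 ≈ 1140.00.

about 1140 cases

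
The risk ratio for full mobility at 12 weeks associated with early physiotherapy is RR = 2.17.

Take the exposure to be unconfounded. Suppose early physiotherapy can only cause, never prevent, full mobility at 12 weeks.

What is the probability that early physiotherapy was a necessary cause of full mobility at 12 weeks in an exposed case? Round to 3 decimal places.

PN ≈ 0.539

Under exogeneity and monotonicity, PN = (RR − 1) / RR = 1 − 1/RR.
PN = (2.17 − 1) / 2.17 = 1.17 / 2.17 ≈ 0.5392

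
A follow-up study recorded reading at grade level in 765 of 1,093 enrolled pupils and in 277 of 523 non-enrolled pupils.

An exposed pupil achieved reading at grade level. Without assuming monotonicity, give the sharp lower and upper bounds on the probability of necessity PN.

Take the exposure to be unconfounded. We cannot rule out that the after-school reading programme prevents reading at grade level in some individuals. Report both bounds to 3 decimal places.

p₁ = P(outcome | exposed) = 765/1093 = 0.69991
p₀ = P(outcome | unexposed) = 277/523 = 0.52964
Under exogeneity alone the bounds on PN are max{0,(p₁−p₀)/p₁} ≤ PN ≤ min{1,(1−p₀)/p₁}.
  lower = (p₁ − p₀)/p₁ = 0.17027 / 0.69991 ≈ 0.2433
  upper = min{1, (1 − p₀)/p₁} = 0.47036 / 0.69991 ≈ 0.6720

0.243 ≤ PN ≤ 0.672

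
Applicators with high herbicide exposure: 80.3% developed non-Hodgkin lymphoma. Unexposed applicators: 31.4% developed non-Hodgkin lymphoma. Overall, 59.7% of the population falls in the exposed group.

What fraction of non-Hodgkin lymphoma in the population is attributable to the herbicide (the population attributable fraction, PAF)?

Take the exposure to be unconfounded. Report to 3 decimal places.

PAF ≈ 0.482

p₁ = 0.803, p₀ = 0.314.
Overall risk P(Y=1) = π·p₁ + (1−π)·p₀ = 0.597×0.803 + 0.403×0.314 = 0.60593.
Under exogeneity, PAF = [P(Y=1) − p₀] / P(Y=1).
PAF = (0.60593 − 0.314) / 0.60593 ≈ 0.4818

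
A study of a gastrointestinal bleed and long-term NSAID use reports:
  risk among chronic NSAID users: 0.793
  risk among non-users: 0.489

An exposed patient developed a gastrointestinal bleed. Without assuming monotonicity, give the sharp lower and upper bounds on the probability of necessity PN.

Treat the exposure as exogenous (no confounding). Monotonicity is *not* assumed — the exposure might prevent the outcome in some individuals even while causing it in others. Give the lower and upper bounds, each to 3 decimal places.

Let p₁ = 0.793, p₀ = 0.489.
Under exogeneity alone the bounds on PN are max{0,(p₁−p₀)/p₁} ≤ PN ≤ min{1,(1−p₀)/p₁}.
  lower = (p₁ − p₀)/p₁ = 0.304 / 0.793 ≈ 0.3834
  upper = min{1, (1 − p₀)/p₁} = 0.511 / 0.793 ≈ 0.6444

0.383 ≤ PN ≤ 0.644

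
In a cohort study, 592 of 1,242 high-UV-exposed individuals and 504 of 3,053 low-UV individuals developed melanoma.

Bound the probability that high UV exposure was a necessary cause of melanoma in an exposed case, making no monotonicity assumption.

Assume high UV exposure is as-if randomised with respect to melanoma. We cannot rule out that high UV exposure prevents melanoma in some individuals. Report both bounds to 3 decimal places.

p₁ = P(outcome | exposed) = 592/1242 = 0.47665
p₀ = P(outcome | unexposed) = 504/3053 = 0.16508
Under exogeneity alone the bounds on PN are max{0,(p₁−p₀)/p₁} ≤ PN ≤ min{1,(1−p₀)/p₁}.
  lower = (p₁ − p₀)/p₁ = 0.31157 / 0.47665 ≈ 0.6537
  upper = min{1, (1 − p₀)/p₁} = 0.83492 / 0.47665 ≈ 1.7516 → capped at 1

0.654 ≤ PN ≤ 1.000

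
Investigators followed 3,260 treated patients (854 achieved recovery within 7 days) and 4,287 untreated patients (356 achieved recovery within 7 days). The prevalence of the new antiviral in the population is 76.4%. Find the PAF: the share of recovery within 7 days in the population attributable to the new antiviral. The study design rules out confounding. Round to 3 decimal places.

PAF ≈ 0.622

p₁ = P(outcome | exposed) = 854/3260 = 0.26196
p₀ = P(outcome | unexposed) = 356/4287 = 0.083042
Overall risk P(Y=1) = π·p₁ + (1−π)·p₀ = 0.764×0.26196 + 0.236×0.083042 = 0.21974.
Under exogeneity, PAF = [P(Y=1) − p₀] / P(Y=1).
PAF = (0.21974 − 0.083042) / 0.21974 ≈ 0.6221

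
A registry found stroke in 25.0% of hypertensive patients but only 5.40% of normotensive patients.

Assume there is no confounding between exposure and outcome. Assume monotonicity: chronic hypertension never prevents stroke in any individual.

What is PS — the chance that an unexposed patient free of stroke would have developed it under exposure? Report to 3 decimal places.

p₁ = 0.25, p₀ = 0.054.
Under exogeneity and monotonicity, PS = (p₁ − p₀) / (1 − p₀).
PS = (0.25 − 0.054) / (1 − 0.054) = 0.196 / 0.946 ≈ 0.2072

PS ≈ 0.207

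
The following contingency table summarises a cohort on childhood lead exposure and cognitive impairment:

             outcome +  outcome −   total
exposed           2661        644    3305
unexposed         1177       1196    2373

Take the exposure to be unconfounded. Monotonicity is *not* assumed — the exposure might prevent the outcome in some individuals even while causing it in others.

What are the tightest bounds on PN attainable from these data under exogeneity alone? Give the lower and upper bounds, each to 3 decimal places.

0.384 ≤ PN ≤ 0.626

p₁ = P(outcome | exposed) = 2661/3305 = 0.80514
p₀ = P(outcome | unexposed) = 1177/2373 = 0.496
Under exogeneity alone the bounds on PN are max{0,(p₁−p₀)/p₁} ≤ PN ≤ min{1,(1−p₀)/p₁}.
  lower = (p₁ − p₀)/p₁ = 0.30915 / 0.80514 ≈ 0.3840
  upper = min{1, (1 − p₀)/p₁} = 0.504 / 0.80514 ≈ 0.6260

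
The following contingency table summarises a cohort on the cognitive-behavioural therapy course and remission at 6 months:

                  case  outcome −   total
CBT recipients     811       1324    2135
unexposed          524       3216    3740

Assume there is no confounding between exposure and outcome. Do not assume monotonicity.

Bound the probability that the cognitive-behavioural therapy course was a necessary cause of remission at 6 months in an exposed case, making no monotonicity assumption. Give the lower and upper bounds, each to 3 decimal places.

p₁ = P(outcome | exposed) = 811/2135 = 0.37986
p₀ = P(outcome | unexposed) = 524/3740 = 0.14011
Under exogeneity alone the bounds on PN are max{0,(p₁−p₀)/p₁} ≤ PN ≤ min{1,(1−p₀)/p₁}.
  lower = (p₁ − p₀)/p₁ = 0.23975 / 0.37986 ≈ 0.6312
  upper = min{1, (1 − p₀)/p₁} = 0.85989 / 0.37986 ≈ 2.2637 → capped at 1

0.631 ≤ PN ≤ 1.000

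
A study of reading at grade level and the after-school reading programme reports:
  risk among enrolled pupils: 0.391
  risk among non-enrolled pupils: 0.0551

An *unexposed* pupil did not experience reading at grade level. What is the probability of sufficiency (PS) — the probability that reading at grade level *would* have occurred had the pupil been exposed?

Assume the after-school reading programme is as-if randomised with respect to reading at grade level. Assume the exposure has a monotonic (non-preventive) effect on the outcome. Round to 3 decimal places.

PS ≈ 0.355

Let p₁ = 0.391, p₀ = 0.0551.
Under exogeneity and monotonicity, PS = (p₁ − p₀) / (1 − p₀).
PS = (0.391 − 0.0551) / (1 − 0.0551) = 0.3359 / 0.9449 ≈ 0.3555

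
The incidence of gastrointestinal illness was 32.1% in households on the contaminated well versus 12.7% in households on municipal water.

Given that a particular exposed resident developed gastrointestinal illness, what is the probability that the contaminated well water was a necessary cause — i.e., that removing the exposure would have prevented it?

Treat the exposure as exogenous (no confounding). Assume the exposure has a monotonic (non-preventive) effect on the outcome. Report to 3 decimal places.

p₁ = 0.321, p₀ = 0.127.
Under exogeneity and monotonicity, PN = (p₁ − p₀) / p₁.
PN = (0.321 − 0.127) / 0.321 = 0.194 / 0.321 ≈ 0.6044

PN ≈ 0.604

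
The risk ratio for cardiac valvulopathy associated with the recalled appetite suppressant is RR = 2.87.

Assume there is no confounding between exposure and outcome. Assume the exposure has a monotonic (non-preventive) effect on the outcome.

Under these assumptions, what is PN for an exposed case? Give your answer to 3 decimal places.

PN ≈ 0.652

Under exogeneity and monotonicity, PN = (RR − 1) / RR = 1 − 1/RR.
PN = (2.87 − 1) / 2.87 = 1.87 / 2.87 ≈ 0.6516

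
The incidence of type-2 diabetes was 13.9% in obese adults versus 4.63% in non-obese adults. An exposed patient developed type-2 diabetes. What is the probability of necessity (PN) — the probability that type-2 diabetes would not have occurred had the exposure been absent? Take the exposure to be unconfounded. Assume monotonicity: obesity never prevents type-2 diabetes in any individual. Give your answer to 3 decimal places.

PN ≈ 0.667

p₁ = 0.139, p₀ = 0.0463.
Under exogeneity and monotonicity, PN = (p₁ − p₀) / p₁.
PN = (0.139 − 0.0463) / 0.139 = 0.0927 / 0.139 ≈ 0.6669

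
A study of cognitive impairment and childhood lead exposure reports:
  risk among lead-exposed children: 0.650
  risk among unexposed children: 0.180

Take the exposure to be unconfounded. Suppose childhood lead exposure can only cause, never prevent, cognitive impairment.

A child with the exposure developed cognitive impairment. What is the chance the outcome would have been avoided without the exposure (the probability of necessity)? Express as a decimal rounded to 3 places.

Let p₁ = 0.65, p₀ = 0.18.
Under exogeneity and monotonicity, PN = (p₁ − p₀) / p₁.
PN = (0.65 − 0.18) / 0.65 = 0.47 / 0.65 ≈ 0.7231

PN ≈ 0.723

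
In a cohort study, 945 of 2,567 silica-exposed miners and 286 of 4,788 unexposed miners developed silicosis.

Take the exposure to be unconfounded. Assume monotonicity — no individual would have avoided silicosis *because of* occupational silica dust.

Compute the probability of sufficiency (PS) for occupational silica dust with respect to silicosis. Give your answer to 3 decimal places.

PS ≈ 0.328

p₁ = P(outcome | exposed) = 945/2567 = 0.36813
p₀ = P(outcome | unexposed) = 286/4788 = 0.059733
Under exogeneity and monotonicity, PS = (p₁ − p₀) / (1 − p₀).
PS = (0.36813 − 0.059733) / (1 − 0.059733) = 0.3084 / 0.94027 ≈ 0.3280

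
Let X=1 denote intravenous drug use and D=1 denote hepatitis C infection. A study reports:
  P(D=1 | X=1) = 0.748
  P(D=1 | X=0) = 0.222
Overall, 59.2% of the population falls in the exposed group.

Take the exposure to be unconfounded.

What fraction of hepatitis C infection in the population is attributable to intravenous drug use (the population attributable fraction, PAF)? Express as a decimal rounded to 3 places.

PAF ≈ 0.584

Let p₁ = 0.748, p₀ = 0.222.
Overall risk P(Y=1) = π·p₁ + (1−π)·p₀ = 0.592×0.748 + 0.408×0.222 = 0.53339.
Under exogeneity, PAF = [P(Y=1) − p₀] / P(Y=1).
PAF = (0.53339 − 0.222) / 0.53339 ≈ 0.5838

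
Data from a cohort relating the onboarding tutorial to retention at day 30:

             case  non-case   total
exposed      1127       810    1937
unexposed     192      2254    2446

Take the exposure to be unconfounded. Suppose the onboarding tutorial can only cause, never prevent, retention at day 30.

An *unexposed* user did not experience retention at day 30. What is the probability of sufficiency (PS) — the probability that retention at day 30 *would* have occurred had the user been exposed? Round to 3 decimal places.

p₁ = P(outcome | exposed) = 1127/1937 = 0.58183
p₀ = P(outcome | unexposed) = 192/2446 = 0.078496
Under exogeneity and monotonicity, PS = (p₁ − p₀)/(1 − p₀).
PS = (0.58183 − 0.078496) / 0.9215 ≈ 0.5462

PS ≈ 0.546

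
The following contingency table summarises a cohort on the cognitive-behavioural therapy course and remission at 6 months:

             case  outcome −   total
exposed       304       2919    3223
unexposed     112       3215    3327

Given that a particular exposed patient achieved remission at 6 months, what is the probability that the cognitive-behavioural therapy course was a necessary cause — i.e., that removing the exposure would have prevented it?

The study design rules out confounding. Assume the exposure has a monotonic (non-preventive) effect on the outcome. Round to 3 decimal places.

p₁ = P(outcome | exposed) = 304/3223 = 0.094322
p₀ = P(outcome | unexposed) = 112/3327 = 0.033664
Under exogeneity and monotonicity, PN = (p₁ − p₀) / p₁.
PN = (0.094322 − 0.033664) / 0.094322 = 0.060658 / 0.094322 ≈ 0.6431

PN ≈ 0.643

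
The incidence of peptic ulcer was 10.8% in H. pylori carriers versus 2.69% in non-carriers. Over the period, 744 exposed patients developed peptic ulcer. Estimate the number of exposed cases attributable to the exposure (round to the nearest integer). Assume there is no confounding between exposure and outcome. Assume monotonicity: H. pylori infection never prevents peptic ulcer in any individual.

p₁ = 0.108, p₀ = 0.0269.
PN = (p₁ − p₀)/p₁ = (0.108 − 0.0269) / 0.108 ≈ 0.75093.
Attributable cases ≈ PN × (exposed cases) = 0.75093 × 744 ≈ 558.69.

about 559 cases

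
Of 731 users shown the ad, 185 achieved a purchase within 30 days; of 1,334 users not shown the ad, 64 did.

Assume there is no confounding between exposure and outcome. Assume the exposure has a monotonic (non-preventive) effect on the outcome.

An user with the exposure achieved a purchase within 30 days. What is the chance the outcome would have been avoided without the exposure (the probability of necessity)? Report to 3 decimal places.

PN ≈ 0.810

p₁ = P(outcome | exposed) = 185/731 = 0.25308
p₀ = P(outcome | unexposed) = 64/1334 = 0.047976
Under exogeneity and monotonicity, PN = (p₁ − p₀) / p₁.
PN = (0.25308 − 0.047976) / 0.25308 = 0.2051 / 0.25308 ≈ 0.8104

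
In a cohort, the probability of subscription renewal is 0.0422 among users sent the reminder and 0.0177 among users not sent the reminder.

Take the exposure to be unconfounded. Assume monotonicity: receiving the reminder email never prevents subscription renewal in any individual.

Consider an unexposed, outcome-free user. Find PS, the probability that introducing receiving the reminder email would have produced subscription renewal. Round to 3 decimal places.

PS ≈ 0.025

Let p₁ = 0.0422, p₀ = 0.0177.
Under exogeneity and monotonicity, PS = (p₁ − p₀) / (1 − p₀).
PS = (0.0422 − 0.0177) / (1 − 0.0177) = 0.0245 / 0.9823 ≈ 0.0249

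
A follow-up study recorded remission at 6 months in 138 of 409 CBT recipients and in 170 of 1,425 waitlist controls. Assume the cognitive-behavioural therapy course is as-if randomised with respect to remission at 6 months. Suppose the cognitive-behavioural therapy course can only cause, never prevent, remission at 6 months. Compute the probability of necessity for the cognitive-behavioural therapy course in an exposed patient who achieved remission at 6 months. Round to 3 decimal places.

p₁ = P(outcome | exposed) = 138/409 = 0.33741
p₀ = P(outcome | unexposed) = 170/1425 = 0.1193
Under exogeneity and monotonicity, PN = (p₁ − p₀) / p₁.
PN = (0.33741 − 0.1193) / 0.33741 = 0.21811 / 0.33741 ≈ 0.6464

PN ≈ 0.646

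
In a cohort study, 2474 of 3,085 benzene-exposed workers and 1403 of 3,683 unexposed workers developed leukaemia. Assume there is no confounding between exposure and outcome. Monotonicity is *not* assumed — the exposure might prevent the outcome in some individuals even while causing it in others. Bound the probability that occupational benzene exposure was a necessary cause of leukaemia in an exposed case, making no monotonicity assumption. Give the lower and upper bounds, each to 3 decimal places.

0.525 ≤ PN ≤ 0.772

p₁ = P(outcome | exposed) = 2474/3085 = 0.80194
p₀ = P(outcome | unexposed) = 1403/3683 = 0.38094
Under exogeneity alone the bounds on PN are max{0,(p₁−p₀)/p₁} ≤ PN ≤ min{1,(1−p₀)/p₁}.
  lower = (p₁ − p₀)/p₁ = 0.42101 / 0.80194 ≈ 0.5250
  upper = min{1, (1 − p₀)/p₁} = 0.61906 / 0.80194 ≈ 0.7719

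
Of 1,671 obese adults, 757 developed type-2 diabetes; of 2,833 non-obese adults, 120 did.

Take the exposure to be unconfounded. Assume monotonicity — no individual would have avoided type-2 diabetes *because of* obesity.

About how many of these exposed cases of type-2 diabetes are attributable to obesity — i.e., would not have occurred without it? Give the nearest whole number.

about 686 cases

p₁ = P(outcome | exposed) = 757/1671 = 0.45302
p₀ = P(outcome | unexposed) = 120/2833 = 0.042358
PN = (p₁ − p₀)/p₁ = (0.45302 − 0.042358) / 0.45302 ≈ 0.90650.
Attributable cases ≈ PN × (exposed cases) = 0.90650 × 757 ≈ 686.22.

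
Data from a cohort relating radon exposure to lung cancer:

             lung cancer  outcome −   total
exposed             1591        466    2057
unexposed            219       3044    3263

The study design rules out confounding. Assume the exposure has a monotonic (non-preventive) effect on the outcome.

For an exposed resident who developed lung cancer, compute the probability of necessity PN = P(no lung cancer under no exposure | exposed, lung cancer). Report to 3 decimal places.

p₁ = P(outcome | exposed) = 1591/2057 = 0.77346
p₀ = P(outcome | unexposed) = 219/3263 = 0.067116
Under exogeneity and monotonicity, PN = (p₁ − p₀)/p₁.
PN = (0.77346 − 0.067116) / 0.77346 ≈ 0.9132

PN ≈ 0.913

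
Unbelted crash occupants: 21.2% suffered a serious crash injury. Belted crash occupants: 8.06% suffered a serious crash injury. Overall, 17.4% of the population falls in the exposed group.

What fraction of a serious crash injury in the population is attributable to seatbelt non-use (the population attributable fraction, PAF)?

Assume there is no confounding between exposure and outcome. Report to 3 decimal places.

PAF ≈ 0.221

p₁ = 0.212, p₀ = 0.0806.
Overall risk P(Y=1) = π·p₁ + (1−π)·p₀ = 0.174×0.212 + 0.826×0.0806 = 0.10346.
Under exogeneity, PAF = [P(Y=1) − p₀] / P(Y=1).
PAF = (0.10346 − 0.0806) / 0.10346 ≈ 0.2210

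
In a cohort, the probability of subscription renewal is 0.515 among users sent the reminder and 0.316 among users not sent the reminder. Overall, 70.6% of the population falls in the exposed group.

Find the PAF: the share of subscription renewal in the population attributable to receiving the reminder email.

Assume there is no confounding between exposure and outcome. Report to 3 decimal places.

Let p₁ = 0.515, p₀ = 0.316.
Overall risk P(Y=1) = π·p₁ + (1−π)·p₀ = 0.706×0.515 + 0.294×0.316 = 0.45649.
Under exogeneity, PAF = [P(Y=1) − p₀] / P(Y=1).
PAF = (0.45649 − 0.316) / 0.45649 ≈ 0.3078

PAF ≈ 0.308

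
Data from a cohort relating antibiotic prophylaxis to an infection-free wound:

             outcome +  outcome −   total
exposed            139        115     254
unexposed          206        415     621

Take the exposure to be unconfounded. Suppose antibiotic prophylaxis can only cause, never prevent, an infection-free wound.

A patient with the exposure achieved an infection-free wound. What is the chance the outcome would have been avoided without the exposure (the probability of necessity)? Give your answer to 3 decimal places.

PN ≈ 0.394

p₁ = P(outcome | exposed) = 139/254 = 0.54724
p₀ = P(outcome | unexposed) = 206/621 = 0.33172
Under exogeneity and monotonicity, PN = (p₁ − p₀) / p₁.
PN = (0.54724 − 0.33172) / 0.54724 = 0.21552 / 0.54724 ≈ 0.3938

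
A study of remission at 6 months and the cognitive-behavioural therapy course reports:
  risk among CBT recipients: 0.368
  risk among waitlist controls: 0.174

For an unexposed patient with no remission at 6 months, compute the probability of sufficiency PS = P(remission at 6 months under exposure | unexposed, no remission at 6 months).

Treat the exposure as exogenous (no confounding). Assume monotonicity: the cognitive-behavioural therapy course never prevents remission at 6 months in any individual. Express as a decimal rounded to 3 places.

Let p₁ = 0.368, p₀ = 0.174.
Under exogeneity and monotonicity, PS = (p₁ − p₀) / (1 − p₀).
PS = (0.368 − 0.174) / (1 − 0.174) = 0.194 / 0.826 ≈ 0.2349

PS ≈ 0.235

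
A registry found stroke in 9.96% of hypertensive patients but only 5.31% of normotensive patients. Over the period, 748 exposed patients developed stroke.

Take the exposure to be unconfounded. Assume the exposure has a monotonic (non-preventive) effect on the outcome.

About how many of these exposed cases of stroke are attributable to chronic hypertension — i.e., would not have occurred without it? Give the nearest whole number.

about 349 cases

p₁ = 0.0996, p₀ = 0.0531.
PN = (p₁ − p₀)/p₁ = (0.0996 − 0.0531) / 0.0996 ≈ 0.46687.
Attributable cases ≈ PN × (exposed cases) = 0.46687 × 748 ≈ 349.22.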